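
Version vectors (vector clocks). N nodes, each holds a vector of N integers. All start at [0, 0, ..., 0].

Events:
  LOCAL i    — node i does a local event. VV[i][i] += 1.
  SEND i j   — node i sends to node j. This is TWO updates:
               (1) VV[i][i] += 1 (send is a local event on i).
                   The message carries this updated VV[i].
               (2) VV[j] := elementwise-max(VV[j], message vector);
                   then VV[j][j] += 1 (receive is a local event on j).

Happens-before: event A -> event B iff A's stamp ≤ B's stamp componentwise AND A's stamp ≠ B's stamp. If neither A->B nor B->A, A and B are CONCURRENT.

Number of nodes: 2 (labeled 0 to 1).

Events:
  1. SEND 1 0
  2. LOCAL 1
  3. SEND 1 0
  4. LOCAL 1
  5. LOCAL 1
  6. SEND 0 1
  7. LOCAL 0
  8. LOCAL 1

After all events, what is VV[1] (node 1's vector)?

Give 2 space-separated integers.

Answer: 3 7

Derivation:
Initial: VV[0]=[0, 0]
Initial: VV[1]=[0, 0]
Event 1: SEND 1->0: VV[1][1]++ -> VV[1]=[0, 1], msg_vec=[0, 1]; VV[0]=max(VV[0],msg_vec) then VV[0][0]++ -> VV[0]=[1, 1]
Event 2: LOCAL 1: VV[1][1]++ -> VV[1]=[0, 2]
Event 3: SEND 1->0: VV[1][1]++ -> VV[1]=[0, 3], msg_vec=[0, 3]; VV[0]=max(VV[0],msg_vec) then VV[0][0]++ -> VV[0]=[2, 3]
Event 4: LOCAL 1: VV[1][1]++ -> VV[1]=[0, 4]
Event 5: LOCAL 1: VV[1][1]++ -> VV[1]=[0, 5]
Event 6: SEND 0->1: VV[0][0]++ -> VV[0]=[3, 3], msg_vec=[3, 3]; VV[1]=max(VV[1],msg_vec) then VV[1][1]++ -> VV[1]=[3, 6]
Event 7: LOCAL 0: VV[0][0]++ -> VV[0]=[4, 3]
Event 8: LOCAL 1: VV[1][1]++ -> VV[1]=[3, 7]
Final vectors: VV[0]=[4, 3]; VV[1]=[3, 7]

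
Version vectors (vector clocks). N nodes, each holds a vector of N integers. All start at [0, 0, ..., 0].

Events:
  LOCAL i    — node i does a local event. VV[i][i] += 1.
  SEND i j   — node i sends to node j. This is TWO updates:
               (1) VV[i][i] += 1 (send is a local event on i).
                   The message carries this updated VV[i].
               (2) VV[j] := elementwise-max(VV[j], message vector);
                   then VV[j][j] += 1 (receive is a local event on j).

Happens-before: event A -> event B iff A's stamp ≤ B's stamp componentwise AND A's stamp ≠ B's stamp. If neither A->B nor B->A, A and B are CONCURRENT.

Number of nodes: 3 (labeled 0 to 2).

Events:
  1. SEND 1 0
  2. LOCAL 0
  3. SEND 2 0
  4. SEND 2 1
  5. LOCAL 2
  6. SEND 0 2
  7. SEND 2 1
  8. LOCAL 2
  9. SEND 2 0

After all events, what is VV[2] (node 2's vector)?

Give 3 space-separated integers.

Initial: VV[0]=[0, 0, 0]
Initial: VV[1]=[0, 0, 0]
Initial: VV[2]=[0, 0, 0]
Event 1: SEND 1->0: VV[1][1]++ -> VV[1]=[0, 1, 0], msg_vec=[0, 1, 0]; VV[0]=max(VV[0],msg_vec) then VV[0][0]++ -> VV[0]=[1, 1, 0]
Event 2: LOCAL 0: VV[0][0]++ -> VV[0]=[2, 1, 0]
Event 3: SEND 2->0: VV[2][2]++ -> VV[2]=[0, 0, 1], msg_vec=[0, 0, 1]; VV[0]=max(VV[0],msg_vec) then VV[0][0]++ -> VV[0]=[3, 1, 1]
Event 4: SEND 2->1: VV[2][2]++ -> VV[2]=[0, 0, 2], msg_vec=[0, 0, 2]; VV[1]=max(VV[1],msg_vec) then VV[1][1]++ -> VV[1]=[0, 2, 2]
Event 5: LOCAL 2: VV[2][2]++ -> VV[2]=[0, 0, 3]
Event 6: SEND 0->2: VV[0][0]++ -> VV[0]=[4, 1, 1], msg_vec=[4, 1, 1]; VV[2]=max(VV[2],msg_vec) then VV[2][2]++ -> VV[2]=[4, 1, 4]
Event 7: SEND 2->1: VV[2][2]++ -> VV[2]=[4, 1, 5], msg_vec=[4, 1, 5]; VV[1]=max(VV[1],msg_vec) then VV[1][1]++ -> VV[1]=[4, 3, 5]
Event 8: LOCAL 2: VV[2][2]++ -> VV[2]=[4, 1, 6]
Event 9: SEND 2->0: VV[2][2]++ -> VV[2]=[4, 1, 7], msg_vec=[4, 1, 7]; VV[0]=max(VV[0],msg_vec) then VV[0][0]++ -> VV[0]=[5, 1, 7]
Final vectors: VV[0]=[5, 1, 7]; VV[1]=[4, 3, 5]; VV[2]=[4, 1, 7]

Answer: 4 1 7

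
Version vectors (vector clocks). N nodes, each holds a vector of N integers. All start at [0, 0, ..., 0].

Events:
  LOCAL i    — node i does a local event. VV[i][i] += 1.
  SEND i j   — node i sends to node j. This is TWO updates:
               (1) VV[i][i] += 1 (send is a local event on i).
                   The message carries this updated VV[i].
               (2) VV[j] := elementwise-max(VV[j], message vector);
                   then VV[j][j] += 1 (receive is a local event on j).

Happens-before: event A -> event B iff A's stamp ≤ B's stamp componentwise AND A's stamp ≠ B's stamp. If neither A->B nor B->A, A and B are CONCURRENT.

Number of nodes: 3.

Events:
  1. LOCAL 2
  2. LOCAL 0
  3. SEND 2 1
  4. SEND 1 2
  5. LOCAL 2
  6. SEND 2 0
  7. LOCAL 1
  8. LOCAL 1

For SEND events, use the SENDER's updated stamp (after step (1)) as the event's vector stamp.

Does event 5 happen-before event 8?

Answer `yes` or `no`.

Initial: VV[0]=[0, 0, 0]
Initial: VV[1]=[0, 0, 0]
Initial: VV[2]=[0, 0, 0]
Event 1: LOCAL 2: VV[2][2]++ -> VV[2]=[0, 0, 1]
Event 2: LOCAL 0: VV[0][0]++ -> VV[0]=[1, 0, 0]
Event 3: SEND 2->1: VV[2][2]++ -> VV[2]=[0, 0, 2], msg_vec=[0, 0, 2]; VV[1]=max(VV[1],msg_vec) then VV[1][1]++ -> VV[1]=[0, 1, 2]
Event 4: SEND 1->2: VV[1][1]++ -> VV[1]=[0, 2, 2], msg_vec=[0, 2, 2]; VV[2]=max(VV[2],msg_vec) then VV[2][2]++ -> VV[2]=[0, 2, 3]
Event 5: LOCAL 2: VV[2][2]++ -> VV[2]=[0, 2, 4]
Event 6: SEND 2->0: VV[2][2]++ -> VV[2]=[0, 2, 5], msg_vec=[0, 2, 5]; VV[0]=max(VV[0],msg_vec) then VV[0][0]++ -> VV[0]=[2, 2, 5]
Event 7: LOCAL 1: VV[1][1]++ -> VV[1]=[0, 3, 2]
Event 8: LOCAL 1: VV[1][1]++ -> VV[1]=[0, 4, 2]
Event 5 stamp: [0, 2, 4]
Event 8 stamp: [0, 4, 2]
[0, 2, 4] <= [0, 4, 2]? False. Equal? False. Happens-before: False

Answer: no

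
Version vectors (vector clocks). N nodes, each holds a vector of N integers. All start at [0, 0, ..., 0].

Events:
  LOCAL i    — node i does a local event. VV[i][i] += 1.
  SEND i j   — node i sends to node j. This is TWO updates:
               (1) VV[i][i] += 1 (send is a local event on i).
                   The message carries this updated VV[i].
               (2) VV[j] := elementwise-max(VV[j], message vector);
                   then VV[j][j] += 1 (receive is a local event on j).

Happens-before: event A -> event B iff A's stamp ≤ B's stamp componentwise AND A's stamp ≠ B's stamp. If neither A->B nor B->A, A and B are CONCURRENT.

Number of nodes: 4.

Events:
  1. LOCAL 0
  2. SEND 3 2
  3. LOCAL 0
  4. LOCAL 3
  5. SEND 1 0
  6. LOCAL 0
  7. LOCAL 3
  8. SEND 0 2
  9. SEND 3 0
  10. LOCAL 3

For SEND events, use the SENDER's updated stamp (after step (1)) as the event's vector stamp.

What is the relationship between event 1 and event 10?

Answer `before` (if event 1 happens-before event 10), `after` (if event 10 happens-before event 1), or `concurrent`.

Initial: VV[0]=[0, 0, 0, 0]
Initial: VV[1]=[0, 0, 0, 0]
Initial: VV[2]=[0, 0, 0, 0]
Initial: VV[3]=[0, 0, 0, 0]
Event 1: LOCAL 0: VV[0][0]++ -> VV[0]=[1, 0, 0, 0]
Event 2: SEND 3->2: VV[3][3]++ -> VV[3]=[0, 0, 0, 1], msg_vec=[0, 0, 0, 1]; VV[2]=max(VV[2],msg_vec) then VV[2][2]++ -> VV[2]=[0, 0, 1, 1]
Event 3: LOCAL 0: VV[0][0]++ -> VV[0]=[2, 0, 0, 0]
Event 4: LOCAL 3: VV[3][3]++ -> VV[3]=[0, 0, 0, 2]
Event 5: SEND 1->0: VV[1][1]++ -> VV[1]=[0, 1, 0, 0], msg_vec=[0, 1, 0, 0]; VV[0]=max(VV[0],msg_vec) then VV[0][0]++ -> VV[0]=[3, 1, 0, 0]
Event 6: LOCAL 0: VV[0][0]++ -> VV[0]=[4, 1, 0, 0]
Event 7: LOCAL 3: VV[3][3]++ -> VV[3]=[0, 0, 0, 3]
Event 8: SEND 0->2: VV[0][0]++ -> VV[0]=[5, 1, 0, 0], msg_vec=[5, 1, 0, 0]; VV[2]=max(VV[2],msg_vec) then VV[2][2]++ -> VV[2]=[5, 1, 2, 1]
Event 9: SEND 3->0: VV[3][3]++ -> VV[3]=[0, 0, 0, 4], msg_vec=[0, 0, 0, 4]; VV[0]=max(VV[0],msg_vec) then VV[0][0]++ -> VV[0]=[6, 1, 0, 4]
Event 10: LOCAL 3: VV[3][3]++ -> VV[3]=[0, 0, 0, 5]
Event 1 stamp: [1, 0, 0, 0]
Event 10 stamp: [0, 0, 0, 5]
[1, 0, 0, 0] <= [0, 0, 0, 5]? False
[0, 0, 0, 5] <= [1, 0, 0, 0]? False
Relation: concurrent

Answer: concurrent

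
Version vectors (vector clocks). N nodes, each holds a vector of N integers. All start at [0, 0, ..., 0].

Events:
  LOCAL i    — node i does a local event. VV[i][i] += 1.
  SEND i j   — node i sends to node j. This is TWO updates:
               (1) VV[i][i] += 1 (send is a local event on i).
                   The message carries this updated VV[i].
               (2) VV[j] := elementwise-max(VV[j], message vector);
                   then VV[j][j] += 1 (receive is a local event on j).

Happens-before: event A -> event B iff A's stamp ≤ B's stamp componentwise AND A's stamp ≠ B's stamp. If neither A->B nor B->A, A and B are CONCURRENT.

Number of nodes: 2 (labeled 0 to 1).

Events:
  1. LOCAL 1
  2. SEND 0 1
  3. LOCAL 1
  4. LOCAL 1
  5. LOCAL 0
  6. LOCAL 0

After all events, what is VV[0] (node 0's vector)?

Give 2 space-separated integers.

Answer: 3 0

Derivation:
Initial: VV[0]=[0, 0]
Initial: VV[1]=[0, 0]
Event 1: LOCAL 1: VV[1][1]++ -> VV[1]=[0, 1]
Event 2: SEND 0->1: VV[0][0]++ -> VV[0]=[1, 0], msg_vec=[1, 0]; VV[1]=max(VV[1],msg_vec) then VV[1][1]++ -> VV[1]=[1, 2]
Event 3: LOCAL 1: VV[1][1]++ -> VV[1]=[1, 3]
Event 4: LOCAL 1: VV[1][1]++ -> VV[1]=[1, 4]
Event 5: LOCAL 0: VV[0][0]++ -> VV[0]=[2, 0]
Event 6: LOCAL 0: VV[0][0]++ -> VV[0]=[3, 0]
Final vectors: VV[0]=[3, 0]; VV[1]=[1, 4]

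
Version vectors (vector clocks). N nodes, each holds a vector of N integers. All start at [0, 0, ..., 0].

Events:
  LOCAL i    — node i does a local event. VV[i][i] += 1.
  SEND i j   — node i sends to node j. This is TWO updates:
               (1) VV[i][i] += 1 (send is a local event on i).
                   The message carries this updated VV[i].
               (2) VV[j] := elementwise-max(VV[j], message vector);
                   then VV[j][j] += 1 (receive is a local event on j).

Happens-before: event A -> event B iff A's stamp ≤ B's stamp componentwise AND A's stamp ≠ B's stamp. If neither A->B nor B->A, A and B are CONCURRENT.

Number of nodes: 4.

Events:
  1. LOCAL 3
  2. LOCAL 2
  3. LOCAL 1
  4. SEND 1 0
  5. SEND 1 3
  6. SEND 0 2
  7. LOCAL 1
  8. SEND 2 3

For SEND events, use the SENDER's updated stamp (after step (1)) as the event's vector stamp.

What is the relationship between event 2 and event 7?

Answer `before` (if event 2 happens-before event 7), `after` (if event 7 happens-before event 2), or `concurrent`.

Answer: concurrent

Derivation:
Initial: VV[0]=[0, 0, 0, 0]
Initial: VV[1]=[0, 0, 0, 0]
Initial: VV[2]=[0, 0, 0, 0]
Initial: VV[3]=[0, 0, 0, 0]
Event 1: LOCAL 3: VV[3][3]++ -> VV[3]=[0, 0, 0, 1]
Event 2: LOCAL 2: VV[2][2]++ -> VV[2]=[0, 0, 1, 0]
Event 3: LOCAL 1: VV[1][1]++ -> VV[1]=[0, 1, 0, 0]
Event 4: SEND 1->0: VV[1][1]++ -> VV[1]=[0, 2, 0, 0], msg_vec=[0, 2, 0, 0]; VV[0]=max(VV[0],msg_vec) then VV[0][0]++ -> VV[0]=[1, 2, 0, 0]
Event 5: SEND 1->3: VV[1][1]++ -> VV[1]=[0, 3, 0, 0], msg_vec=[0, 3, 0, 0]; VV[3]=max(VV[3],msg_vec) then VV[3][3]++ -> VV[3]=[0, 3, 0, 2]
Event 6: SEND 0->2: VV[0][0]++ -> VV[0]=[2, 2, 0, 0], msg_vec=[2, 2, 0, 0]; VV[2]=max(VV[2],msg_vec) then VV[2][2]++ -> VV[2]=[2, 2, 2, 0]
Event 7: LOCAL 1: VV[1][1]++ -> VV[1]=[0, 4, 0, 0]
Event 8: SEND 2->3: VV[2][2]++ -> VV[2]=[2, 2, 3, 0], msg_vec=[2, 2, 3, 0]; VV[3]=max(VV[3],msg_vec) then VV[3][3]++ -> VV[3]=[2, 3, 3, 3]
Event 2 stamp: [0, 0, 1, 0]
Event 7 stamp: [0, 4, 0, 0]
[0, 0, 1, 0] <= [0, 4, 0, 0]? False
[0, 4, 0, 0] <= [0, 0, 1, 0]? False
Relation: concurrent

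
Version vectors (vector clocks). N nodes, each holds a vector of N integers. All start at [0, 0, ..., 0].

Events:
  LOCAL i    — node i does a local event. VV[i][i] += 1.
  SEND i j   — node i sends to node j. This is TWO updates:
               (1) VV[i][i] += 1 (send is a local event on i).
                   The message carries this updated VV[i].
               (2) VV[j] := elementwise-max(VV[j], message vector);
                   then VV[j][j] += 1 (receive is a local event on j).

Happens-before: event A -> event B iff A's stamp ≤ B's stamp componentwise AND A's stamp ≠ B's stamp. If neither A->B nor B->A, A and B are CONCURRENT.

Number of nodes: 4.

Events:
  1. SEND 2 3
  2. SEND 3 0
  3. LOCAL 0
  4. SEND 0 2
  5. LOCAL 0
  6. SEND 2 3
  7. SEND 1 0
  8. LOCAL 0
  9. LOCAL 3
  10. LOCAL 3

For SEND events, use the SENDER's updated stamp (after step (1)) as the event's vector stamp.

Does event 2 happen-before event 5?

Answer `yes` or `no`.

Initial: VV[0]=[0, 0, 0, 0]
Initial: VV[1]=[0, 0, 0, 0]
Initial: VV[2]=[0, 0, 0, 0]
Initial: VV[3]=[0, 0, 0, 0]
Event 1: SEND 2->3: VV[2][2]++ -> VV[2]=[0, 0, 1, 0], msg_vec=[0, 0, 1, 0]; VV[3]=max(VV[3],msg_vec) then VV[3][3]++ -> VV[3]=[0, 0, 1, 1]
Event 2: SEND 3->0: VV[3][3]++ -> VV[3]=[0, 0, 1, 2], msg_vec=[0, 0, 1, 2]; VV[0]=max(VV[0],msg_vec) then VV[0][0]++ -> VV[0]=[1, 0, 1, 2]
Event 3: LOCAL 0: VV[0][0]++ -> VV[0]=[2, 0, 1, 2]
Event 4: SEND 0->2: VV[0][0]++ -> VV[0]=[3, 0, 1, 2], msg_vec=[3, 0, 1, 2]; VV[2]=max(VV[2],msg_vec) then VV[2][2]++ -> VV[2]=[3, 0, 2, 2]
Event 5: LOCAL 0: VV[0][0]++ -> VV[0]=[4, 0, 1, 2]
Event 6: SEND 2->3: VV[2][2]++ -> VV[2]=[3, 0, 3, 2], msg_vec=[3, 0, 3, 2]; VV[3]=max(VV[3],msg_vec) then VV[3][3]++ -> VV[3]=[3, 0, 3, 3]
Event 7: SEND 1->0: VV[1][1]++ -> VV[1]=[0, 1, 0, 0], msg_vec=[0, 1, 0, 0]; VV[0]=max(VV[0],msg_vec) then VV[0][0]++ -> VV[0]=[5, 1, 1, 2]
Event 8: LOCAL 0: VV[0][0]++ -> VV[0]=[6, 1, 1, 2]
Event 9: LOCAL 3: VV[3][3]++ -> VV[3]=[3, 0, 3, 4]
Event 10: LOCAL 3: VV[3][3]++ -> VV[3]=[3, 0, 3, 5]
Event 2 stamp: [0, 0, 1, 2]
Event 5 stamp: [4, 0, 1, 2]
[0, 0, 1, 2] <= [4, 0, 1, 2]? True. Equal? False. Happens-before: True

Answer: yes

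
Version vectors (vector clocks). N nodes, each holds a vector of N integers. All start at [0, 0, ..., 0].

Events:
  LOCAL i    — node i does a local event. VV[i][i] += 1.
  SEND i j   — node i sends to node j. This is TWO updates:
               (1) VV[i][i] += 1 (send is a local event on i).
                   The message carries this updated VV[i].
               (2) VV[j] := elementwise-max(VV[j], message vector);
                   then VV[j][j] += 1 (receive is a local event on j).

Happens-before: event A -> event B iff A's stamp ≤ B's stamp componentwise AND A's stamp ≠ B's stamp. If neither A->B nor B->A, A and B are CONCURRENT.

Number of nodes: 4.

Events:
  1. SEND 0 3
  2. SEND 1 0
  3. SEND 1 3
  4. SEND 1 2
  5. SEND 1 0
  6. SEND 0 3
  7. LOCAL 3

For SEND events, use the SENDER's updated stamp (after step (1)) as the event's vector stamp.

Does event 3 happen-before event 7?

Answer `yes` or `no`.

Answer: yes

Derivation:
Initial: VV[0]=[0, 0, 0, 0]
Initial: VV[1]=[0, 0, 0, 0]
Initial: VV[2]=[0, 0, 0, 0]
Initial: VV[3]=[0, 0, 0, 0]
Event 1: SEND 0->3: VV[0][0]++ -> VV[0]=[1, 0, 0, 0], msg_vec=[1, 0, 0, 0]; VV[3]=max(VV[3],msg_vec) then VV[3][3]++ -> VV[3]=[1, 0, 0, 1]
Event 2: SEND 1->0: VV[1][1]++ -> VV[1]=[0, 1, 0, 0], msg_vec=[0, 1, 0, 0]; VV[0]=max(VV[0],msg_vec) then VV[0][0]++ -> VV[0]=[2, 1, 0, 0]
Event 3: SEND 1->3: VV[1][1]++ -> VV[1]=[0, 2, 0, 0], msg_vec=[0, 2, 0, 0]; VV[3]=max(VV[3],msg_vec) then VV[3][3]++ -> VV[3]=[1, 2, 0, 2]
Event 4: SEND 1->2: VV[1][1]++ -> VV[1]=[0, 3, 0, 0], msg_vec=[0, 3, 0, 0]; VV[2]=max(VV[2],msg_vec) then VV[2][2]++ -> VV[2]=[0, 3, 1, 0]
Event 5: SEND 1->0: VV[1][1]++ -> VV[1]=[0, 4, 0, 0], msg_vec=[0, 4, 0, 0]; VV[0]=max(VV[0],msg_vec) then VV[0][0]++ -> VV[0]=[3, 4, 0, 0]
Event 6: SEND 0->3: VV[0][0]++ -> VV[0]=[4, 4, 0, 0], msg_vec=[4, 4, 0, 0]; VV[3]=max(VV[3],msg_vec) then VV[3][3]++ -> VV[3]=[4, 4, 0, 3]
Event 7: LOCAL 3: VV[3][3]++ -> VV[3]=[4, 4, 0, 4]
Event 3 stamp: [0, 2, 0, 0]
Event 7 stamp: [4, 4, 0, 4]
[0, 2, 0, 0] <= [4, 4, 0, 4]? True. Equal? False. Happens-before: True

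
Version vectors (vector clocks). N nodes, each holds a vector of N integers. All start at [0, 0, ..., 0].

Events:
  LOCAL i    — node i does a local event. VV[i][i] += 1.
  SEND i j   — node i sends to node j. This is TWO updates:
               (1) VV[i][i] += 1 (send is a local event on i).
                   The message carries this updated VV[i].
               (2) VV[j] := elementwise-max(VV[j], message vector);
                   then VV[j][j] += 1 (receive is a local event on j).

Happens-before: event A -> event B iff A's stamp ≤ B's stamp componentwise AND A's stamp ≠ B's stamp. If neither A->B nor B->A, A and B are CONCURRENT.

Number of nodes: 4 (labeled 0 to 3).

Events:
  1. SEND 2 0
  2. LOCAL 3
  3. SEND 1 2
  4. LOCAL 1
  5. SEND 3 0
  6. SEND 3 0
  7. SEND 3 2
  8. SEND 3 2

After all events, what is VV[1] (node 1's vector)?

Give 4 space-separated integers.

Initial: VV[0]=[0, 0, 0, 0]
Initial: VV[1]=[0, 0, 0, 0]
Initial: VV[2]=[0, 0, 0, 0]
Initial: VV[3]=[0, 0, 0, 0]
Event 1: SEND 2->0: VV[2][2]++ -> VV[2]=[0, 0, 1, 0], msg_vec=[0, 0, 1, 0]; VV[0]=max(VV[0],msg_vec) then VV[0][0]++ -> VV[0]=[1, 0, 1, 0]
Event 2: LOCAL 3: VV[3][3]++ -> VV[3]=[0, 0, 0, 1]
Event 3: SEND 1->2: VV[1][1]++ -> VV[1]=[0, 1, 0, 0], msg_vec=[0, 1, 0, 0]; VV[2]=max(VV[2],msg_vec) then VV[2][2]++ -> VV[2]=[0, 1, 2, 0]
Event 4: LOCAL 1: VV[1][1]++ -> VV[1]=[0, 2, 0, 0]
Event 5: SEND 3->0: VV[3][3]++ -> VV[3]=[0, 0, 0, 2], msg_vec=[0, 0, 0, 2]; VV[0]=max(VV[0],msg_vec) then VV[0][0]++ -> VV[0]=[2, 0, 1, 2]
Event 6: SEND 3->0: VV[3][3]++ -> VV[3]=[0, 0, 0, 3], msg_vec=[0, 0, 0, 3]; VV[0]=max(VV[0],msg_vec) then VV[0][0]++ -> VV[0]=[3, 0, 1, 3]
Event 7: SEND 3->2: VV[3][3]++ -> VV[3]=[0, 0, 0, 4], msg_vec=[0, 0, 0, 4]; VV[2]=max(VV[2],msg_vec) then VV[2][2]++ -> VV[2]=[0, 1, 3, 4]
Event 8: SEND 3->2: VV[3][3]++ -> VV[3]=[0, 0, 0, 5], msg_vec=[0, 0, 0, 5]; VV[2]=max(VV[2],msg_vec) then VV[2][2]++ -> VV[2]=[0, 1, 4, 5]
Final vectors: VV[0]=[3, 0, 1, 3]; VV[1]=[0, 2, 0, 0]; VV[2]=[0, 1, 4, 5]; VV[3]=[0, 0, 0, 5]

Answer: 0 2 0 0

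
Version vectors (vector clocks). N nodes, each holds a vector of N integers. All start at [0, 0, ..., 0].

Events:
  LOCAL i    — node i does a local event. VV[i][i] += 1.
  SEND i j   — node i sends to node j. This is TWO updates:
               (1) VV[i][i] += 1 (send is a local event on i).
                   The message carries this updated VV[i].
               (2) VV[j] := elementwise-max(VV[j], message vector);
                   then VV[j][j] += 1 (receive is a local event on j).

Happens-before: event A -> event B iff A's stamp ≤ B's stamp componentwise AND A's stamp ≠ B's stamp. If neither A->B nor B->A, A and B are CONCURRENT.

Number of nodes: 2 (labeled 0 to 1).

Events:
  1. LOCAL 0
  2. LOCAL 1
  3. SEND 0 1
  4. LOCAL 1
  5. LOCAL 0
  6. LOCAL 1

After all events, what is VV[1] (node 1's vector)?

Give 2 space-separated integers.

Answer: 2 4

Derivation:
Initial: VV[0]=[0, 0]
Initial: VV[1]=[0, 0]
Event 1: LOCAL 0: VV[0][0]++ -> VV[0]=[1, 0]
Event 2: LOCAL 1: VV[1][1]++ -> VV[1]=[0, 1]
Event 3: SEND 0->1: VV[0][0]++ -> VV[0]=[2, 0], msg_vec=[2, 0]; VV[1]=max(VV[1],msg_vec) then VV[1][1]++ -> VV[1]=[2, 2]
Event 4: LOCAL 1: VV[1][1]++ -> VV[1]=[2, 3]
Event 5: LOCAL 0: VV[0][0]++ -> VV[0]=[3, 0]
Event 6: LOCAL 1: VV[1][1]++ -> VV[1]=[2, 4]
Final vectors: VV[0]=[3, 0]; VV[1]=[2, 4]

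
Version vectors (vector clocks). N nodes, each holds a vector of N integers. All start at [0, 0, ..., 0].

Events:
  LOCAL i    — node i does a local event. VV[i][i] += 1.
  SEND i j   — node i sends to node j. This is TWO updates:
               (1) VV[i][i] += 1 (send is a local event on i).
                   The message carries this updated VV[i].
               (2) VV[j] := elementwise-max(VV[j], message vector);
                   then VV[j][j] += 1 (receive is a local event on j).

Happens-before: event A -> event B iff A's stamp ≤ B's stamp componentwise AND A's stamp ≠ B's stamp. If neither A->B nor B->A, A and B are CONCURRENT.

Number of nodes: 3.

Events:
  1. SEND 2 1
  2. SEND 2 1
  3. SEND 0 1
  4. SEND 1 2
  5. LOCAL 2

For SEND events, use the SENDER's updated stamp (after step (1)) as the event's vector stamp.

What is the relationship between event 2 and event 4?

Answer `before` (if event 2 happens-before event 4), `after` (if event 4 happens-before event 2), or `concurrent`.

Answer: before

Derivation:
Initial: VV[0]=[0, 0, 0]
Initial: VV[1]=[0, 0, 0]
Initial: VV[2]=[0, 0, 0]
Event 1: SEND 2->1: VV[2][2]++ -> VV[2]=[0, 0, 1], msg_vec=[0, 0, 1]; VV[1]=max(VV[1],msg_vec) then VV[1][1]++ -> VV[1]=[0, 1, 1]
Event 2: SEND 2->1: VV[2][2]++ -> VV[2]=[0, 0, 2], msg_vec=[0, 0, 2]; VV[1]=max(VV[1],msg_vec) then VV[1][1]++ -> VV[1]=[0, 2, 2]
Event 3: SEND 0->1: VV[0][0]++ -> VV[0]=[1, 0, 0], msg_vec=[1, 0, 0]; VV[1]=max(VV[1],msg_vec) then VV[1][1]++ -> VV[1]=[1, 3, 2]
Event 4: SEND 1->2: VV[1][1]++ -> VV[1]=[1, 4, 2], msg_vec=[1, 4, 2]; VV[2]=max(VV[2],msg_vec) then VV[2][2]++ -> VV[2]=[1, 4, 3]
Event 5: LOCAL 2: VV[2][2]++ -> VV[2]=[1, 4, 4]
Event 2 stamp: [0, 0, 2]
Event 4 stamp: [1, 4, 2]
[0, 0, 2] <= [1, 4, 2]? True
[1, 4, 2] <= [0, 0, 2]? False
Relation: before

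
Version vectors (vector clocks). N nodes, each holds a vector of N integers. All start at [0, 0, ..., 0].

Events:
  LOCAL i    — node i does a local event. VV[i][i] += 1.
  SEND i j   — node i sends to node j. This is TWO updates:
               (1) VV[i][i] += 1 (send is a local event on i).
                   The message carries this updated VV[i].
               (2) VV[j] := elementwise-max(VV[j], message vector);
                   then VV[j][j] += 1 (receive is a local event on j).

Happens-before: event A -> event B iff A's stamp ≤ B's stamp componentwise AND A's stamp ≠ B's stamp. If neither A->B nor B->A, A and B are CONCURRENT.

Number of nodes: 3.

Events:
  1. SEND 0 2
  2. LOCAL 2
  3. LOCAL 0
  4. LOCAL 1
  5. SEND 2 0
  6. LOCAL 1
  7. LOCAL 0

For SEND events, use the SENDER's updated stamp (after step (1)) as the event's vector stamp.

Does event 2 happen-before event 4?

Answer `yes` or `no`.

Initial: VV[0]=[0, 0, 0]
Initial: VV[1]=[0, 0, 0]
Initial: VV[2]=[0, 0, 0]
Event 1: SEND 0->2: VV[0][0]++ -> VV[0]=[1, 0, 0], msg_vec=[1, 0, 0]; VV[2]=max(VV[2],msg_vec) then VV[2][2]++ -> VV[2]=[1, 0, 1]
Event 2: LOCAL 2: VV[2][2]++ -> VV[2]=[1, 0, 2]
Event 3: LOCAL 0: VV[0][0]++ -> VV[0]=[2, 0, 0]
Event 4: LOCAL 1: VV[1][1]++ -> VV[1]=[0, 1, 0]
Event 5: SEND 2->0: VV[2][2]++ -> VV[2]=[1, 0, 3], msg_vec=[1, 0, 3]; VV[0]=max(VV[0],msg_vec) then VV[0][0]++ -> VV[0]=[3, 0, 3]
Event 6: LOCAL 1: VV[1][1]++ -> VV[1]=[0, 2, 0]
Event 7: LOCAL 0: VV[0][0]++ -> VV[0]=[4, 0, 3]
Event 2 stamp: [1, 0, 2]
Event 4 stamp: [0, 1, 0]
[1, 0, 2] <= [0, 1, 0]? False. Equal? False. Happens-before: False

Answer: no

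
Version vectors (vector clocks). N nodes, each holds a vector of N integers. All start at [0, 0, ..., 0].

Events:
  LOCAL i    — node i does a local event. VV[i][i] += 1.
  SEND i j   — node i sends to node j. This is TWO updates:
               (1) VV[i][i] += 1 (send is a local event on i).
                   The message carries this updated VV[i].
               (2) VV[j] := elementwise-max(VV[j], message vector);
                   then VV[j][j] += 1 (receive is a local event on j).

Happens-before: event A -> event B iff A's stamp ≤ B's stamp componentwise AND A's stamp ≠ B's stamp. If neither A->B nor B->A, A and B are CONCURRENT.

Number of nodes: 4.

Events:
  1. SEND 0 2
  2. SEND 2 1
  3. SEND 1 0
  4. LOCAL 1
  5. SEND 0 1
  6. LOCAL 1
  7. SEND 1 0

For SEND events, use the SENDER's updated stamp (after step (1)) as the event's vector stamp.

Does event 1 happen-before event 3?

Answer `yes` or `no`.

Answer: yes

Derivation:
Initial: VV[0]=[0, 0, 0, 0]
Initial: VV[1]=[0, 0, 0, 0]
Initial: VV[2]=[0, 0, 0, 0]
Initial: VV[3]=[0, 0, 0, 0]
Event 1: SEND 0->2: VV[0][0]++ -> VV[0]=[1, 0, 0, 0], msg_vec=[1, 0, 0, 0]; VV[2]=max(VV[2],msg_vec) then VV[2][2]++ -> VV[2]=[1, 0, 1, 0]
Event 2: SEND 2->1: VV[2][2]++ -> VV[2]=[1, 0, 2, 0], msg_vec=[1, 0, 2, 0]; VV[1]=max(VV[1],msg_vec) then VV[1][1]++ -> VV[1]=[1, 1, 2, 0]
Event 3: SEND 1->0: VV[1][1]++ -> VV[1]=[1, 2, 2, 0], msg_vec=[1, 2, 2, 0]; VV[0]=max(VV[0],msg_vec) then VV[0][0]++ -> VV[0]=[2, 2, 2, 0]
Event 4: LOCAL 1: VV[1][1]++ -> VV[1]=[1, 3, 2, 0]
Event 5: SEND 0->1: VV[0][0]++ -> VV[0]=[3, 2, 2, 0], msg_vec=[3, 2, 2, 0]; VV[1]=max(VV[1],msg_vec) then VV[1][1]++ -> VV[1]=[3, 4, 2, 0]
Event 6: LOCAL 1: VV[1][1]++ -> VV[1]=[3, 5, 2, 0]
Event 7: SEND 1->0: VV[1][1]++ -> VV[1]=[3, 6, 2, 0], msg_vec=[3, 6, 2, 0]; VV[0]=max(VV[0],msg_vec) then VV[0][0]++ -> VV[0]=[4, 6, 2, 0]
Event 1 stamp: [1, 0, 0, 0]
Event 3 stamp: [1, 2, 2, 0]
[1, 0, 0, 0] <= [1, 2, 2, 0]? True. Equal? False. Happens-before: True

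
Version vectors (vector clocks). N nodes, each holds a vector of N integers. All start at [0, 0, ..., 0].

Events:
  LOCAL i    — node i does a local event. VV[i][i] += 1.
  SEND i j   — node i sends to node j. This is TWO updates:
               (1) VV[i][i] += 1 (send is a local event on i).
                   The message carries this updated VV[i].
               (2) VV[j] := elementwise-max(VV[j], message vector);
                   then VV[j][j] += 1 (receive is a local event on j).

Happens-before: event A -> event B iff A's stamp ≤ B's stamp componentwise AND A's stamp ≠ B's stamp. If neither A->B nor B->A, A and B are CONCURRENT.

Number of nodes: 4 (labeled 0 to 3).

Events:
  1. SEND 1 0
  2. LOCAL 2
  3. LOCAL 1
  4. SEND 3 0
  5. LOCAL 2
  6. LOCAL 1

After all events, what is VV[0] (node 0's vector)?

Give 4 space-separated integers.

Answer: 2 1 0 1

Derivation:
Initial: VV[0]=[0, 0, 0, 0]
Initial: VV[1]=[0, 0, 0, 0]
Initial: VV[2]=[0, 0, 0, 0]
Initial: VV[3]=[0, 0, 0, 0]
Event 1: SEND 1->0: VV[1][1]++ -> VV[1]=[0, 1, 0, 0], msg_vec=[0, 1, 0, 0]; VV[0]=max(VV[0],msg_vec) then VV[0][0]++ -> VV[0]=[1, 1, 0, 0]
Event 2: LOCAL 2: VV[2][2]++ -> VV[2]=[0, 0, 1, 0]
Event 3: LOCAL 1: VV[1][1]++ -> VV[1]=[0, 2, 0, 0]
Event 4: SEND 3->0: VV[3][3]++ -> VV[3]=[0, 0, 0, 1], msg_vec=[0, 0, 0, 1]; VV[0]=max(VV[0],msg_vec) then VV[0][0]++ -> VV[0]=[2, 1, 0, 1]
Event 5: LOCAL 2: VV[2][2]++ -> VV[2]=[0, 0, 2, 0]
Event 6: LOCAL 1: VV[1][1]++ -> VV[1]=[0, 3, 0, 0]
Final vectors: VV[0]=[2, 1, 0, 1]; VV[1]=[0, 3, 0, 0]; VV[2]=[0, 0, 2, 0]; VV[3]=[0, 0, 0, 1]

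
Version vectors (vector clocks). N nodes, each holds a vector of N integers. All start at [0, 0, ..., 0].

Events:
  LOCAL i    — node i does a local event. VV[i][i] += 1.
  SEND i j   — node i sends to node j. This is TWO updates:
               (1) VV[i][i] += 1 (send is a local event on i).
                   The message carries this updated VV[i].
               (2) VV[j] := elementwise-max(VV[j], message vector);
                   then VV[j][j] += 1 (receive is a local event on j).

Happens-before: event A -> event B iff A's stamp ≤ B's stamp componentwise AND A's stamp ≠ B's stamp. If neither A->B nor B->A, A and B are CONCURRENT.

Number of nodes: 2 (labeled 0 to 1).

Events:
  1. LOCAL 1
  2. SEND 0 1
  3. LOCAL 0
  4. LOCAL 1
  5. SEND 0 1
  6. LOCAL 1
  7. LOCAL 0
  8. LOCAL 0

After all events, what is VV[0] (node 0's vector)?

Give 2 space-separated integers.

Initial: VV[0]=[0, 0]
Initial: VV[1]=[0, 0]
Event 1: LOCAL 1: VV[1][1]++ -> VV[1]=[0, 1]
Event 2: SEND 0->1: VV[0][0]++ -> VV[0]=[1, 0], msg_vec=[1, 0]; VV[1]=max(VV[1],msg_vec) then VV[1][1]++ -> VV[1]=[1, 2]
Event 3: LOCAL 0: VV[0][0]++ -> VV[0]=[2, 0]
Event 4: LOCAL 1: VV[1][1]++ -> VV[1]=[1, 3]
Event 5: SEND 0->1: VV[0][0]++ -> VV[0]=[3, 0], msg_vec=[3, 0]; VV[1]=max(VV[1],msg_vec) then VV[1][1]++ -> VV[1]=[3, 4]
Event 6: LOCAL 1: VV[1][1]++ -> VV[1]=[3, 5]
Event 7: LOCAL 0: VV[0][0]++ -> VV[0]=[4, 0]
Event 8: LOCAL 0: VV[0][0]++ -> VV[0]=[5, 0]
Final vectors: VV[0]=[5, 0]; VV[1]=[3, 5]

Answer: 5 0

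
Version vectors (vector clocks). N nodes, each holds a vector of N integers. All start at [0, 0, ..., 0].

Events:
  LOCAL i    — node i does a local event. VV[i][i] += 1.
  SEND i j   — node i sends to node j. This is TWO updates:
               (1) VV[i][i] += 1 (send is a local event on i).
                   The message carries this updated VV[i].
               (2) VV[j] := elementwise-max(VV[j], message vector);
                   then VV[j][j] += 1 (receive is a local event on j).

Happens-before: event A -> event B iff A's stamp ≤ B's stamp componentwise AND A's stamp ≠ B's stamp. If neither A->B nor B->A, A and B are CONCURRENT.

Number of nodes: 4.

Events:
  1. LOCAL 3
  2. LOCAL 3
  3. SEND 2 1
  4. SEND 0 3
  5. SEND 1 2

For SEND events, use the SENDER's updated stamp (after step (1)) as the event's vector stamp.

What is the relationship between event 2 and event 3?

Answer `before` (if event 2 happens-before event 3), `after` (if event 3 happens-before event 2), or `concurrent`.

Initial: VV[0]=[0, 0, 0, 0]
Initial: VV[1]=[0, 0, 0, 0]
Initial: VV[2]=[0, 0, 0, 0]
Initial: VV[3]=[0, 0, 0, 0]
Event 1: LOCAL 3: VV[3][3]++ -> VV[3]=[0, 0, 0, 1]
Event 2: LOCAL 3: VV[3][3]++ -> VV[3]=[0, 0, 0, 2]
Event 3: SEND 2->1: VV[2][2]++ -> VV[2]=[0, 0, 1, 0], msg_vec=[0, 0, 1, 0]; VV[1]=max(VV[1],msg_vec) then VV[1][1]++ -> VV[1]=[0, 1, 1, 0]
Event 4: SEND 0->3: VV[0][0]++ -> VV[0]=[1, 0, 0, 0], msg_vec=[1, 0, 0, 0]; VV[3]=max(VV[3],msg_vec) then VV[3][3]++ -> VV[3]=[1, 0, 0, 3]
Event 5: SEND 1->2: VV[1][1]++ -> VV[1]=[0, 2, 1, 0], msg_vec=[0, 2, 1, 0]; VV[2]=max(VV[2],msg_vec) then VV[2][2]++ -> VV[2]=[0, 2, 2, 0]
Event 2 stamp: [0, 0, 0, 2]
Event 3 stamp: [0, 0, 1, 0]
[0, 0, 0, 2] <= [0, 0, 1, 0]? False
[0, 0, 1, 0] <= [0, 0, 0, 2]? False
Relation: concurrent

Answer: concurrent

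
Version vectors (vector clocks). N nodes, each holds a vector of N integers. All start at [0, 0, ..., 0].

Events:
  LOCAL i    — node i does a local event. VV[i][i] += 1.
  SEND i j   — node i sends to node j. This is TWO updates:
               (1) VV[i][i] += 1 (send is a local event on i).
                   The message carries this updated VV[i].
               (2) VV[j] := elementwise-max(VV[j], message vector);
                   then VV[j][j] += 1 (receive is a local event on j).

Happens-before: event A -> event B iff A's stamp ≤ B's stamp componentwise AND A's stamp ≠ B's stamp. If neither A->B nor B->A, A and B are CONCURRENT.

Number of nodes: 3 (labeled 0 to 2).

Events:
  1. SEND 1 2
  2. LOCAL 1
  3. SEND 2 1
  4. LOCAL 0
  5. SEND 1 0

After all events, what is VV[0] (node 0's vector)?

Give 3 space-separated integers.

Initial: VV[0]=[0, 0, 0]
Initial: VV[1]=[0, 0, 0]
Initial: VV[2]=[0, 0, 0]
Event 1: SEND 1->2: VV[1][1]++ -> VV[1]=[0, 1, 0], msg_vec=[0, 1, 0]; VV[2]=max(VV[2],msg_vec) then VV[2][2]++ -> VV[2]=[0, 1, 1]
Event 2: LOCAL 1: VV[1][1]++ -> VV[1]=[0, 2, 0]
Event 3: SEND 2->1: VV[2][2]++ -> VV[2]=[0, 1, 2], msg_vec=[0, 1, 2]; VV[1]=max(VV[1],msg_vec) then VV[1][1]++ -> VV[1]=[0, 3, 2]
Event 4: LOCAL 0: VV[0][0]++ -> VV[0]=[1, 0, 0]
Event 5: SEND 1->0: VV[1][1]++ -> VV[1]=[0, 4, 2], msg_vec=[0, 4, 2]; VV[0]=max(VV[0],msg_vec) then VV[0][0]++ -> VV[0]=[2, 4, 2]
Final vectors: VV[0]=[2, 4, 2]; VV[1]=[0, 4, 2]; VV[2]=[0, 1, 2]

Answer: 2 4 2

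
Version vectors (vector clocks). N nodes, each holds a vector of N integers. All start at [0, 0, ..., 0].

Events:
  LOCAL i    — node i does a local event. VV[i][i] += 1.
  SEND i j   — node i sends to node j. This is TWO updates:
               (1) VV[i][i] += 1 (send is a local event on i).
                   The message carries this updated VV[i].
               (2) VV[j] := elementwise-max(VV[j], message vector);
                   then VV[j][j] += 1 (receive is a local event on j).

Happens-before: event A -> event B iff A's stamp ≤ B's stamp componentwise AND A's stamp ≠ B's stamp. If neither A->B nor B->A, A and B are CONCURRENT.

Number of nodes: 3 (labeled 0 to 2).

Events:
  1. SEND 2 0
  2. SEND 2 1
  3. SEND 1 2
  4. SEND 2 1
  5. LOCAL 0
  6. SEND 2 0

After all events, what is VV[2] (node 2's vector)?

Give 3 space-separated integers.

Initial: VV[0]=[0, 0, 0]
Initial: VV[1]=[0, 0, 0]
Initial: VV[2]=[0, 0, 0]
Event 1: SEND 2->0: VV[2][2]++ -> VV[2]=[0, 0, 1], msg_vec=[0, 0, 1]; VV[0]=max(VV[0],msg_vec) then VV[0][0]++ -> VV[0]=[1, 0, 1]
Event 2: SEND 2->1: VV[2][2]++ -> VV[2]=[0, 0, 2], msg_vec=[0, 0, 2]; VV[1]=max(VV[1],msg_vec) then VV[1][1]++ -> VV[1]=[0, 1, 2]
Event 3: SEND 1->2: VV[1][1]++ -> VV[1]=[0, 2, 2], msg_vec=[0, 2, 2]; VV[2]=max(VV[2],msg_vec) then VV[2][2]++ -> VV[2]=[0, 2, 3]
Event 4: SEND 2->1: VV[2][2]++ -> VV[2]=[0, 2, 4], msg_vec=[0, 2, 4]; VV[1]=max(VV[1],msg_vec) then VV[1][1]++ -> VV[1]=[0, 3, 4]
Event 5: LOCAL 0: VV[0][0]++ -> VV[0]=[2, 0, 1]
Event 6: SEND 2->0: VV[2][2]++ -> VV[2]=[0, 2, 5], msg_vec=[0, 2, 5]; VV[0]=max(VV[0],msg_vec) then VV[0][0]++ -> VV[0]=[3, 2, 5]
Final vectors: VV[0]=[3, 2, 5]; VV[1]=[0, 3, 4]; VV[2]=[0, 2, 5]

Answer: 0 2 5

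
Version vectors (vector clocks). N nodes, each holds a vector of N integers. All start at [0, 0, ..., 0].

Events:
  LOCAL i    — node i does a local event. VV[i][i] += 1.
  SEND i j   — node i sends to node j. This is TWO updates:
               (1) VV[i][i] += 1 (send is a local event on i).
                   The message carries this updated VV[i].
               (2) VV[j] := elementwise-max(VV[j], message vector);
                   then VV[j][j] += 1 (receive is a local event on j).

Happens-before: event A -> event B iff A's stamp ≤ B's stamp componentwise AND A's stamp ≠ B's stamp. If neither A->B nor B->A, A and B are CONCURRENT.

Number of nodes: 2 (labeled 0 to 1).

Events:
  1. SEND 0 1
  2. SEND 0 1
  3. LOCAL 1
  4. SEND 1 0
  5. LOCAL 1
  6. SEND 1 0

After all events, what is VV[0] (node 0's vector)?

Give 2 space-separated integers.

Answer: 4 6

Derivation:
Initial: VV[0]=[0, 0]
Initial: VV[1]=[0, 0]
Event 1: SEND 0->1: VV[0][0]++ -> VV[0]=[1, 0], msg_vec=[1, 0]; VV[1]=max(VV[1],msg_vec) then VV[1][1]++ -> VV[1]=[1, 1]
Event 2: SEND 0->1: VV[0][0]++ -> VV[0]=[2, 0], msg_vec=[2, 0]; VV[1]=max(VV[1],msg_vec) then VV[1][1]++ -> VV[1]=[2, 2]
Event 3: LOCAL 1: VV[1][1]++ -> VV[1]=[2, 3]
Event 4: SEND 1->0: VV[1][1]++ -> VV[1]=[2, 4], msg_vec=[2, 4]; VV[0]=max(VV[0],msg_vec) then VV[0][0]++ -> VV[0]=[3, 4]
Event 5: LOCAL 1: VV[1][1]++ -> VV[1]=[2, 5]
Event 6: SEND 1->0: VV[1][1]++ -> VV[1]=[2, 6], msg_vec=[2, 6]; VV[0]=max(VV[0],msg_vec) then VV[0][0]++ -> VV[0]=[4, 6]
Final vectors: VV[0]=[4, 6]; VV[1]=[2, 6]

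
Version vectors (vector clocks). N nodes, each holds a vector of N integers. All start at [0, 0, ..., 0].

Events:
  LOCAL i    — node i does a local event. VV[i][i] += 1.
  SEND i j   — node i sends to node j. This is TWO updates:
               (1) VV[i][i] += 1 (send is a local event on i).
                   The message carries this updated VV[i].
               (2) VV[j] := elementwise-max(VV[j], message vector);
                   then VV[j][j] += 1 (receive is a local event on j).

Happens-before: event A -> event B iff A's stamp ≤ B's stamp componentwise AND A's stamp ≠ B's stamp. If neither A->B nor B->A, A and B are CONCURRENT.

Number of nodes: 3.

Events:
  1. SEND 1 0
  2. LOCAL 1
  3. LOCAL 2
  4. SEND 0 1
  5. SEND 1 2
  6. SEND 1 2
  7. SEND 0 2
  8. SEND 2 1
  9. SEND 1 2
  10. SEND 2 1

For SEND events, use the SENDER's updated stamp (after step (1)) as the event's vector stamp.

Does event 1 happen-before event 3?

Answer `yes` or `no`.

Initial: VV[0]=[0, 0, 0]
Initial: VV[1]=[0, 0, 0]
Initial: VV[2]=[0, 0, 0]
Event 1: SEND 1->0: VV[1][1]++ -> VV[1]=[0, 1, 0], msg_vec=[0, 1, 0]; VV[0]=max(VV[0],msg_vec) then VV[0][0]++ -> VV[0]=[1, 1, 0]
Event 2: LOCAL 1: VV[1][1]++ -> VV[1]=[0, 2, 0]
Event 3: LOCAL 2: VV[2][2]++ -> VV[2]=[0, 0, 1]
Event 4: SEND 0->1: VV[0][0]++ -> VV[0]=[2, 1, 0], msg_vec=[2, 1, 0]; VV[1]=max(VV[1],msg_vec) then VV[1][1]++ -> VV[1]=[2, 3, 0]
Event 5: SEND 1->2: VV[1][1]++ -> VV[1]=[2, 4, 0], msg_vec=[2, 4, 0]; VV[2]=max(VV[2],msg_vec) then VV[2][2]++ -> VV[2]=[2, 4, 2]
Event 6: SEND 1->2: VV[1][1]++ -> VV[1]=[2, 5, 0], msg_vec=[2, 5, 0]; VV[2]=max(VV[2],msg_vec) then VV[2][2]++ -> VV[2]=[2, 5, 3]
Event 7: SEND 0->2: VV[0][0]++ -> VV[0]=[3, 1, 0], msg_vec=[3, 1, 0]; VV[2]=max(VV[2],msg_vec) then VV[2][2]++ -> VV[2]=[3, 5, 4]
Event 8: SEND 2->1: VV[2][2]++ -> VV[2]=[3, 5, 5], msg_vec=[3, 5, 5]; VV[1]=max(VV[1],msg_vec) then VV[1][1]++ -> VV[1]=[3, 6, 5]
Event 9: SEND 1->2: VV[1][1]++ -> VV[1]=[3, 7, 5], msg_vec=[3, 7, 5]; VV[2]=max(VV[2],msg_vec) then VV[2][2]++ -> VV[2]=[3, 7, 6]
Event 10: SEND 2->1: VV[2][2]++ -> VV[2]=[3, 7, 7], msg_vec=[3, 7, 7]; VV[1]=max(VV[1],msg_vec) then VV[1][1]++ -> VV[1]=[3, 8, 7]
Event 1 stamp: [0, 1, 0]
Event 3 stamp: [0, 0, 1]
[0, 1, 0] <= [0, 0, 1]? False. Equal? False. Happens-before: False

Answer: no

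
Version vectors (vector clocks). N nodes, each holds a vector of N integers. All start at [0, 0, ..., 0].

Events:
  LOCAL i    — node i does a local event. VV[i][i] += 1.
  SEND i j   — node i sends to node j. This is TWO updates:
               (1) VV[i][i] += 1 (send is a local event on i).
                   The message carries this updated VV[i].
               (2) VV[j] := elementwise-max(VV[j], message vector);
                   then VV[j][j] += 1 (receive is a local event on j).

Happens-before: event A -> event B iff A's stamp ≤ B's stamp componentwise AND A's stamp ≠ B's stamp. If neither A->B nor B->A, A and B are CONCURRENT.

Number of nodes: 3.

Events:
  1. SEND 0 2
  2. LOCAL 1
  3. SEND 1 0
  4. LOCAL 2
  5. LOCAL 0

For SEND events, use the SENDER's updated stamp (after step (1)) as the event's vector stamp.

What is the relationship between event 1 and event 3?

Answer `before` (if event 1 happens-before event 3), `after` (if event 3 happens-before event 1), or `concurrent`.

Answer: concurrent

Derivation:
Initial: VV[0]=[0, 0, 0]
Initial: VV[1]=[0, 0, 0]
Initial: VV[2]=[0, 0, 0]
Event 1: SEND 0->2: VV[0][0]++ -> VV[0]=[1, 0, 0], msg_vec=[1, 0, 0]; VV[2]=max(VV[2],msg_vec) then VV[2][2]++ -> VV[2]=[1, 0, 1]
Event 2: LOCAL 1: VV[1][1]++ -> VV[1]=[0, 1, 0]
Event 3: SEND 1->0: VV[1][1]++ -> VV[1]=[0, 2, 0], msg_vec=[0, 2, 0]; VV[0]=max(VV[0],msg_vec) then VV[0][0]++ -> VV[0]=[2, 2, 0]
Event 4: LOCAL 2: VV[2][2]++ -> VV[2]=[1, 0, 2]
Event 5: LOCAL 0: VV[0][0]++ -> VV[0]=[3, 2, 0]
Event 1 stamp: [1, 0, 0]
Event 3 stamp: [0, 2, 0]
[1, 0, 0] <= [0, 2, 0]? False
[0, 2, 0] <= [1, 0, 0]? False
Relation: concurrent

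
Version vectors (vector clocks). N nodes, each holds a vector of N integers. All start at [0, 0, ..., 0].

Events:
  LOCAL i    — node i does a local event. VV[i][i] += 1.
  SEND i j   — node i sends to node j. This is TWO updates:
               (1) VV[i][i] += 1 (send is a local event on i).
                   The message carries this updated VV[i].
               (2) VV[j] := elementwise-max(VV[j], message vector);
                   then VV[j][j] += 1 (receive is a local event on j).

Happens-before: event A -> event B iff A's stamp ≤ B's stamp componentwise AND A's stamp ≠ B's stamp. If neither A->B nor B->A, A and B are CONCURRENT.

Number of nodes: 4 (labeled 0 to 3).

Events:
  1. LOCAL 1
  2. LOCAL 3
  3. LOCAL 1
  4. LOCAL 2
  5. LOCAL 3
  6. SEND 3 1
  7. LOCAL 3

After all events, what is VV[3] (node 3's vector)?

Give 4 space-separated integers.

Answer: 0 0 0 4

Derivation:
Initial: VV[0]=[0, 0, 0, 0]
Initial: VV[1]=[0, 0, 0, 0]
Initial: VV[2]=[0, 0, 0, 0]
Initial: VV[3]=[0, 0, 0, 0]
Event 1: LOCAL 1: VV[1][1]++ -> VV[1]=[0, 1, 0, 0]
Event 2: LOCAL 3: VV[3][3]++ -> VV[3]=[0, 0, 0, 1]
Event 3: LOCAL 1: VV[1][1]++ -> VV[1]=[0, 2, 0, 0]
Event 4: LOCAL 2: VV[2][2]++ -> VV[2]=[0, 0, 1, 0]
Event 5: LOCAL 3: VV[3][3]++ -> VV[3]=[0, 0, 0, 2]
Event 6: SEND 3->1: VV[3][3]++ -> VV[3]=[0, 0, 0, 3], msg_vec=[0, 0, 0, 3]; VV[1]=max(VV[1],msg_vec) then VV[1][1]++ -> VV[1]=[0, 3, 0, 3]
Event 7: LOCAL 3: VV[3][3]++ -> VV[3]=[0, 0, 0, 4]
Final vectors: VV[0]=[0, 0, 0, 0]; VV[1]=[0, 3, 0, 3]; VV[2]=[0, 0, 1, 0]; VV[3]=[0, 0, 0, 4]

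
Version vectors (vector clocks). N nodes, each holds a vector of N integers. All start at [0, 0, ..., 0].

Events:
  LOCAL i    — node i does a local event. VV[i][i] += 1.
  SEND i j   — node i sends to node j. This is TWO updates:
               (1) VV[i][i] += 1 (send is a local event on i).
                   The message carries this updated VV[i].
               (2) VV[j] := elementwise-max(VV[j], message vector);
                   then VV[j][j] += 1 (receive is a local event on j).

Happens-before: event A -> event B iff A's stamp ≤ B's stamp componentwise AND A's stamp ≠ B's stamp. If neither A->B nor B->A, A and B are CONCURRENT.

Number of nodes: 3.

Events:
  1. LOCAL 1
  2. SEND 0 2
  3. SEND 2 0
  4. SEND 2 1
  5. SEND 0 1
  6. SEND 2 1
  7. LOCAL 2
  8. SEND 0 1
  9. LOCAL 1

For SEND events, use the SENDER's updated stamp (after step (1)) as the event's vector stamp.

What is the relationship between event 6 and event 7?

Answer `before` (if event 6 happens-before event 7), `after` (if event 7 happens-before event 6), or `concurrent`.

Answer: before

Derivation:
Initial: VV[0]=[0, 0, 0]
Initial: VV[1]=[0, 0, 0]
Initial: VV[2]=[0, 0, 0]
Event 1: LOCAL 1: VV[1][1]++ -> VV[1]=[0, 1, 0]
Event 2: SEND 0->2: VV[0][0]++ -> VV[0]=[1, 0, 0], msg_vec=[1, 0, 0]; VV[2]=max(VV[2],msg_vec) then VV[2][2]++ -> VV[2]=[1, 0, 1]
Event 3: SEND 2->0: VV[2][2]++ -> VV[2]=[1, 0, 2], msg_vec=[1, 0, 2]; VV[0]=max(VV[0],msg_vec) then VV[0][0]++ -> VV[0]=[2, 0, 2]
Event 4: SEND 2->1: VV[2][2]++ -> VV[2]=[1, 0, 3], msg_vec=[1, 0, 3]; VV[1]=max(VV[1],msg_vec) then VV[1][1]++ -> VV[1]=[1, 2, 3]
Event 5: SEND 0->1: VV[0][0]++ -> VV[0]=[3, 0, 2], msg_vec=[3, 0, 2]; VV[1]=max(VV[1],msg_vec) then VV[1][1]++ -> VV[1]=[3, 3, 3]
Event 6: SEND 2->1: VV[2][2]++ -> VV[2]=[1, 0, 4], msg_vec=[1, 0, 4]; VV[1]=max(VV[1],msg_vec) then VV[1][1]++ -> VV[1]=[3, 4, 4]
Event 7: LOCAL 2: VV[2][2]++ -> VV[2]=[1, 0, 5]
Event 8: SEND 0->1: VV[0][0]++ -> VV[0]=[4, 0, 2], msg_vec=[4, 0, 2]; VV[1]=max(VV[1],msg_vec) then VV[1][1]++ -> VV[1]=[4, 5, 4]
Event 9: LOCAL 1: VV[1][1]++ -> VV[1]=[4, 6, 4]
Event 6 stamp: [1, 0, 4]
Event 7 stamp: [1, 0, 5]
[1, 0, 4] <= [1, 0, 5]? True
[1, 0, 5] <= [1, 0, 4]? False
Relation: before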